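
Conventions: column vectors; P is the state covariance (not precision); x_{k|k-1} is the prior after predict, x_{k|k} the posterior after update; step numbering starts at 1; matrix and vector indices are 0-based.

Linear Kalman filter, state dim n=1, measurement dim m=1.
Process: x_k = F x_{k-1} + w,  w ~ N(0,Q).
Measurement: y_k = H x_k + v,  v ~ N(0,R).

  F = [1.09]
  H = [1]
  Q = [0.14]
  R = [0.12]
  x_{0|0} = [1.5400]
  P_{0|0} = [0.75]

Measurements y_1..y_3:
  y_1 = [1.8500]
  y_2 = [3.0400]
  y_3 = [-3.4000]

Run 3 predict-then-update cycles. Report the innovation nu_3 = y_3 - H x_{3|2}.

step 1: x^-=[1.6786]  P^-=[1.0311]  S=[1.1511]  K=[0.8957]  nu=[0.1714]  x^+=[1.8321]  P^+=[0.1075]
step 2: x^-=[1.9970]  P^-=[0.2677]  S=[0.3877]  K=[0.6905]  nu=[1.0430]  x^+=[2.7172]  P^+=[0.0829]
step 3: x^-=[2.9617]  P^-=[0.2384]  S=[0.3584]  K=[0.6652]  nu=[-6.3617]  x^+=[-1.2702]  P^+=[0.0798]

innov = [-6.3617]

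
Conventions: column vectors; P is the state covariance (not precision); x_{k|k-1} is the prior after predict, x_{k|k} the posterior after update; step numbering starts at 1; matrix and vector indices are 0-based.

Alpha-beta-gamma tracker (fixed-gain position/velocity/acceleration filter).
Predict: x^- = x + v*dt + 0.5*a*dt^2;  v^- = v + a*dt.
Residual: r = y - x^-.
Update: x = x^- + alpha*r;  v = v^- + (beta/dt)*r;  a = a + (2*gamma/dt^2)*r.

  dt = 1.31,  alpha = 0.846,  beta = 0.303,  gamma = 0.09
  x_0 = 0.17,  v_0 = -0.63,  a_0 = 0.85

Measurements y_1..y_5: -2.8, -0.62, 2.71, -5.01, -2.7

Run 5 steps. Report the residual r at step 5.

resid = -0.2496

step 1: x_pred=0.0740  r=-2.8740  x^+=-2.3574  v^+=-0.1813  a^+=0.5485
step 2: x_pred=-2.1242  r=1.5042  x^+=-0.8516  v^+=0.8852  a^+=0.7063
step 3: x_pred=0.9141  r=1.7959  x^+=2.4334  v^+=2.2259  a^+=0.8947
step 4: x_pred=6.1171  r=-11.1271  x^+=-3.2964  v^+=0.8243  a^+=-0.2724
step 5: x_pred=-2.4504  r=-0.2496  x^+=-2.6616  v^+=0.4097  a^+=-0.2986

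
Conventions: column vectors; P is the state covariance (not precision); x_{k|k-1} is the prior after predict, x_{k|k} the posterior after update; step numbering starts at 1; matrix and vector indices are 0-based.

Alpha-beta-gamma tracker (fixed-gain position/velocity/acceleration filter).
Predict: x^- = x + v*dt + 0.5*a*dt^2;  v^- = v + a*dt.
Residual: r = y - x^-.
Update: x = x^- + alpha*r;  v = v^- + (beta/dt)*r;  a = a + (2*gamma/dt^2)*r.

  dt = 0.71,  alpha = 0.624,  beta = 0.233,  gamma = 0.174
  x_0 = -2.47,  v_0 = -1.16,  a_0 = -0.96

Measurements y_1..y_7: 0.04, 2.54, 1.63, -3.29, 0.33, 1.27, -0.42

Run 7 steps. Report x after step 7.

x_post = -0.8633

step 1: x_pred=-3.5356  r=3.5756  x^+=-1.3044  v^+=-0.6682  a^+=1.5084
step 2: x_pred=-1.3987  r=3.9387  x^+=1.0591  v^+=1.6953  a^+=4.2274
step 3: x_pred=3.3282  r=-1.6982  x^+=2.2685  v^+=4.1394  a^+=3.0550
step 4: x_pred=5.9775  r=-9.2675  x^+=0.1946  v^+=3.2672  a^+=-3.3427
step 5: x_pred=1.6717  r=-1.3417  x^+=0.8345  v^+=0.4535  a^+=-4.2690
step 6: x_pred=0.0805  r=1.1895  x^+=0.8227  v^+=-2.1871  a^+=-3.4478
step 7: x_pred=-1.5991  r=1.1791  x^+=-0.8633  v^+=-4.2481  a^+=-2.6338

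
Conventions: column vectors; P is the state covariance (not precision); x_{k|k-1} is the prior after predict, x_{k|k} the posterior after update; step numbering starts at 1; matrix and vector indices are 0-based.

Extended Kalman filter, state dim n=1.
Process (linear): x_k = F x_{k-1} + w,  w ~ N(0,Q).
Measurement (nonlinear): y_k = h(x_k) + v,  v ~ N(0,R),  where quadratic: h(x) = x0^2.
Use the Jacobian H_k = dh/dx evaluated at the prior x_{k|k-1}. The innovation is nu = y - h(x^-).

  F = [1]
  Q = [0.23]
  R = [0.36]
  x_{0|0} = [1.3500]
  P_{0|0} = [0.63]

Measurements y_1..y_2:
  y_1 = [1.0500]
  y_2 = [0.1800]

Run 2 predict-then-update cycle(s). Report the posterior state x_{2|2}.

step 1: x^-=[1.3500]  P^-=[0.8600]  H_jac=[2.7000]  S=[6.6294]  K=[0.3503]  nu=[-0.7725]  x^+=[1.0794]  P^+=[0.0467]
step 2: x^-=[1.0794]  P^-=[0.2767]  H_jac=[2.1589]  S=[1.6496]  K=[0.3621]  nu=[-0.9852]  x^+=[0.7227]  P^+=[0.0604]

x_post = [0.7227]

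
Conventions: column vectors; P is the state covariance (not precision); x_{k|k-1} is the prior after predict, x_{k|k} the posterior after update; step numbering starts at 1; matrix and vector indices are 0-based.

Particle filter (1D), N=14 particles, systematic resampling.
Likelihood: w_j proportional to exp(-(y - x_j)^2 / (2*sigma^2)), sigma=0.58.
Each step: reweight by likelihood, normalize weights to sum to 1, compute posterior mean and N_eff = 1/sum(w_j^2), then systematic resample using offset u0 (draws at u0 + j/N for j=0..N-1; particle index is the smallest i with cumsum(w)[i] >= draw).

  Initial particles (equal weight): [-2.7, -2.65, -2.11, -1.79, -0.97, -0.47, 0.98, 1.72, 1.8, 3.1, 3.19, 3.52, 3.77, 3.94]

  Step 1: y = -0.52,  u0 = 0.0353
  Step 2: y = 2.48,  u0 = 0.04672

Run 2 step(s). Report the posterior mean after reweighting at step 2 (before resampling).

step 1: w=[0.0005, 0.0006, 0.0124, 0.0482, 0.3918, 0.5274, 0.0187, 0.0003, 0.0002, 0.0000, 0.0000, 0.0000, 0.0000, 0.0000]  mean=-0.7239  Neff=2.3014  idx=[3, 4, 4, 4, 4, 4, 5, 5, 5, 5, 5, 5, 5, 5]
step 2: w=[0.0000, 0.0011, 0.0011, 0.0011, 0.0011, 0.0011, 0.1243, 0.1243, 0.1243, 0.1243, 0.1243, 0.1243, 0.1243, 0.1243]  mean=-0.4727  Neff=8.0858  idx=[6, 6, 7, 8, 8, 9, 9, 10, 10, 11, 12, 12, 13, 13]

post_mean = -0.4727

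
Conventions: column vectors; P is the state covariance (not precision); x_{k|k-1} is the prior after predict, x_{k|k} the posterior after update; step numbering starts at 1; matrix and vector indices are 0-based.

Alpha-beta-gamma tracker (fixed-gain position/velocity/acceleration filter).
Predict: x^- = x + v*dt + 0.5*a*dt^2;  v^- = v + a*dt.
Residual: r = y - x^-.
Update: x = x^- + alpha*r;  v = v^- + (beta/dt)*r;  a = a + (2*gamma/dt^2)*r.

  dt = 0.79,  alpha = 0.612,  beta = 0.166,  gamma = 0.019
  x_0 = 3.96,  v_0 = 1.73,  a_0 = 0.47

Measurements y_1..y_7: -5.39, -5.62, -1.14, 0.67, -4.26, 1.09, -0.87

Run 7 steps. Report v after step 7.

step 1: x_pred=5.4734  r=-10.8634  x^+=-1.1750  v^+=-0.1814  a^+=-0.1914
step 2: x_pred=-1.3780  r=-4.2420  x^+=-3.9741  v^+=-1.2240  a^+=-0.4497
step 3: x_pred=-5.0814  r=3.9414  x^+=-2.6693  v^+=-0.7511  a^+=-0.2097
step 4: x_pred=-3.3281  r=3.9981  x^+=-0.8812  v^+=-0.0767  a^+=0.0337
step 5: x_pred=-0.9313  r=-3.3287  x^+=-2.9685  v^+=-0.7495  a^+=-0.1690
step 6: x_pred=-3.6133  r=4.7033  x^+=-0.7349  v^+=0.1053  a^+=0.1174
step 7: x_pred=-0.6151  r=-0.2549  x^+=-0.7711  v^+=0.1445  a^+=0.1019

v_post = 0.1445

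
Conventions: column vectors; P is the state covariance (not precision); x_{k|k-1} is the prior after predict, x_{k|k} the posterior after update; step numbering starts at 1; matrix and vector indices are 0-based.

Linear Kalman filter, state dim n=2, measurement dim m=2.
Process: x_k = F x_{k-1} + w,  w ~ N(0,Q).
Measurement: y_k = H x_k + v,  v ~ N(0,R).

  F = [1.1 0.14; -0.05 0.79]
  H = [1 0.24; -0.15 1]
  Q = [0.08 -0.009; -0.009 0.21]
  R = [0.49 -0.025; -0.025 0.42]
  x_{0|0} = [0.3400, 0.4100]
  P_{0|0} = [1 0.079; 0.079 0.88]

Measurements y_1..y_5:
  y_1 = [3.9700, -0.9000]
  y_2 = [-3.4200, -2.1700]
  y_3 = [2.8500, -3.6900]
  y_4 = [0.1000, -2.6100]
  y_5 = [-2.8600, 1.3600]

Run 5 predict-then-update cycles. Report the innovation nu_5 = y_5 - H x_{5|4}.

step 1: x^-=[0.4314, 0.3069]  P^-=[1.3316 0.1014; 0.1014 0.7555]  S=[1.9138 0.0543; 0.0543 1.1750]  K=[0.7118 -0.1166; 0.1300 0.6240]  nu=[3.4649, -1.1422]  x^+=[3.0310, 0.0447]  P^+=[0.3550 -0.0135; -0.0135 0.2568]
step 2: x^-=[3.3403, -0.1162]  P^-=[0.5104 -0.0118; -0.0118 0.3722]  S=[1.0161 -0.0236; -0.0236 0.8072]  K=[0.4973 -0.0949; 0.0871 0.4658]  nu=[-6.7324, -1.5527]  x^+=[0.1399, -1.4262]  P^+=[0.2496 -0.0149; -0.0149 0.1912]
step 3: x^-=[-0.0458, -1.1337]  P^-=[0.3812 -0.0144; -0.0144 0.3312]  S=[0.8834 -0.0166; -0.0166 0.7640]  K=[0.4260 -0.0844; 0.0819 0.4380]  nu=[3.1679, -2.5632]  x^+=[1.5202, -1.9969]  P^+=[0.2142 -0.0140; -0.0140 0.1798]
step 4: x^-=[1.3926, -1.6536]  P^-=[0.3384 -0.0129; -0.0129 0.3239]  S=[0.8409 -0.0105; -0.0105 0.7554]  K=[0.3978 -0.0788; 0.0825 0.4325]  nu=[-0.8958, -0.7475]  x^+=[1.0952, -2.0507]  P^+=[0.2000 -0.0130; -0.0130 0.1776]
step 5: x^-=[0.9176, -1.6748]  P^-=[0.3215 -0.0116; -0.0116 0.3224]  S=[0.8245 -0.0070; -0.0070 0.7531]  K=[0.3859 -0.0758; 0.0835 0.4312]  nu=[-3.3757, 3.1725]  x^+=[-0.6256, -0.5887]  P^+=[0.1940 -0.0124; -0.0124 0.1771]

innov = [-3.3757, 3.1725]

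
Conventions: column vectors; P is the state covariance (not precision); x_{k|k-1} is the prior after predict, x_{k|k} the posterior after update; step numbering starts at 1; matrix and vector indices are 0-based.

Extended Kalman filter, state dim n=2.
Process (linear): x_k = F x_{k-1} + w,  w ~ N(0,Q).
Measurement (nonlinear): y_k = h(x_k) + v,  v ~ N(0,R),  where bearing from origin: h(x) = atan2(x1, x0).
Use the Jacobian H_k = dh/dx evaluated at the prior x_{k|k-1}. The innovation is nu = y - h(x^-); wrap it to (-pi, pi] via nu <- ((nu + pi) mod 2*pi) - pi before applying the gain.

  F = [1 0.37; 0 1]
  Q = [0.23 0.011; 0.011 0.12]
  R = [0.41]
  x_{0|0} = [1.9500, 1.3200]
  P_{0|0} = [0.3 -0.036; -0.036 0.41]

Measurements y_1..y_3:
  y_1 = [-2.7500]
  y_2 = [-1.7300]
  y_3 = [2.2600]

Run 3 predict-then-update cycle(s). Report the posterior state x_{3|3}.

step 1: x^-=[2.4384, 1.3200]  P^-=[0.5595 0.1267; 0.1267 0.5300]  H_jac=[-0.1717 0.3172]  S=[0.4660]  K=[-0.1199; 0.3140]  nu=[3.0370]  x^+=[2.0743, 2.2737]  P^+=[0.5528 0.1442; 0.1442 0.4840]
step 2: x^-=[2.9155, 2.2737]  P^-=[0.9558 0.3343; 0.3343 0.6040]  H_jac=[-0.1663 0.2133]  S=[0.4402]  K=[-0.1992; 0.1663]  nu=[-2.3923]  x^+=[3.3920, 1.8758]  P^+=[0.9383 0.3489; 0.3489 0.5919]
step 3: x^-=[4.0860, 1.8758]  P^-=[1.5076 0.5789; 0.5789 0.7119]  H_jac=[-0.0928 0.2021]  S=[0.4303]  K=[-0.0532; 0.2095]  nu=[1.8296]  x^+=[3.9888, 2.2592]  P^+=[1.5064 0.5837; 0.5837 0.6930]

x_post = [3.9888, 2.2592]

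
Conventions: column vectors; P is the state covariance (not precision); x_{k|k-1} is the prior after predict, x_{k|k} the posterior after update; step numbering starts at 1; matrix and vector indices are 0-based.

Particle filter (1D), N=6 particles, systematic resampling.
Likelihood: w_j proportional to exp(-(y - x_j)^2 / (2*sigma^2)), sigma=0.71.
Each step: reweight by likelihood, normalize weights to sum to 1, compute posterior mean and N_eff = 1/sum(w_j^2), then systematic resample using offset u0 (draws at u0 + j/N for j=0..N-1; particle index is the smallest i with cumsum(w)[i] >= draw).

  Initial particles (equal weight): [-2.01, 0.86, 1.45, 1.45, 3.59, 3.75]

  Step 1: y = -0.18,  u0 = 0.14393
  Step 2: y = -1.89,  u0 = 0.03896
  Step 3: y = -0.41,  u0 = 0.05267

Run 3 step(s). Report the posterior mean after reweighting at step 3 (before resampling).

step 1: w=[0.0692, 0.6558, 0.1375, 0.1375, 0.0000, 0.0000]  mean=0.8236  Neff=2.1154  idx=[1, 1, 1, 1, 2, 3]
step 2: w=[0.2465, 0.2465, 0.2465, 0.2465, 0.0070, 0.0070]  mean=0.8682  Neff=4.1125  idx=[0, 0, 1, 2, 2, 3]
step 3: w=[0.1667, 0.1667, 0.1667, 0.1667, 0.1667, 0.1667]  mean=0.8600  Neff=6.0000  idx=[0, 1, 2, 3, 4, 5]

post_mean = 0.8600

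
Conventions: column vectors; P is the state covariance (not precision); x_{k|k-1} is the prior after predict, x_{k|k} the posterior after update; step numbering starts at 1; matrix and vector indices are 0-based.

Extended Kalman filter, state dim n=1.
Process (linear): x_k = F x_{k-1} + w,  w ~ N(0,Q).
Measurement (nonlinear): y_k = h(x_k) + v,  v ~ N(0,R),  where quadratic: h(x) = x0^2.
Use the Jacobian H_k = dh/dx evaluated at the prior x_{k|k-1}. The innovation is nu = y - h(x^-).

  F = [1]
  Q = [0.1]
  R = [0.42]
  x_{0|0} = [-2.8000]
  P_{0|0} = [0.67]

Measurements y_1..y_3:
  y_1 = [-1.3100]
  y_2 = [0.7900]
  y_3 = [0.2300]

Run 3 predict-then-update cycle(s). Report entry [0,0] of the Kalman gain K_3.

step 1: x^-=[-2.8000]  P^-=[0.7700]  H_jac=[-5.6000]  S=[24.5672]  K=[-0.1755]  nu=[-9.1500]  x^+=[-1.1940]  P^+=[0.0132]
step 2: x^-=[-1.1940]  P^-=[0.1132]  H_jac=[-2.3880]  S=[1.0653]  K=[-0.2537]  nu=[-0.6356]  x^+=[-1.0328]  P^+=[0.0446]
step 3: x^-=[-1.0328]  P^-=[0.1446]  H_jac=[-2.0655]  S=[1.0370]  K=[-0.2881]  nu=[-0.8366]  x^+=[-0.7918]  P^+=[0.0586]

K[0,0] = -0.2881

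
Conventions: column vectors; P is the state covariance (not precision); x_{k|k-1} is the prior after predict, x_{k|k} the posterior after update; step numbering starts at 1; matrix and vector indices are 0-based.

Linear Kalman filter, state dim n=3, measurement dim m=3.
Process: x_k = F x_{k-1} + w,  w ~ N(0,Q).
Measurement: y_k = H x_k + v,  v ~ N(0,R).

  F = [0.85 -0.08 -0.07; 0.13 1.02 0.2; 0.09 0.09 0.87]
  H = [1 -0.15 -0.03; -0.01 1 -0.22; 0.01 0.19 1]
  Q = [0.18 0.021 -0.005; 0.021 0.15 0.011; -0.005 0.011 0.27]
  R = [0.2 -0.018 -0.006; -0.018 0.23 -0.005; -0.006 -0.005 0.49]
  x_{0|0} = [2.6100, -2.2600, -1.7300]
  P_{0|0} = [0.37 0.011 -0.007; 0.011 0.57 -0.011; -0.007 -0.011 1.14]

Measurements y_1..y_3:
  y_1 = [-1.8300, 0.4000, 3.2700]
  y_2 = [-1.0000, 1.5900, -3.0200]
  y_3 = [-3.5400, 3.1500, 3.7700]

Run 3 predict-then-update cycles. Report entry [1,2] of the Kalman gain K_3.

K[1,2] = 0.1364

step 1: x^-=[2.5204, -2.3119, -1.4736]  P^-=[0.4558 0.0087 -0.0538; 0.0087 0.7929 0.2563; -0.0538 0.2563 1.1378]  S=[0.6776 -0.1127 -0.1502; -0.1127 0.9649 0.1416; -0.1502 0.1416 1.7529]  K=[0.6942 0.0940 0.0248; -0.0135 0.7365 0.1716; -0.0522 -0.0992 0.6801]  nu=[-4.7414, 2.4129, 5.1577]  x^+=[-0.4168, 0.4143, 2.0425]  P^+=[0.1388 0.0113 0.0040; 0.0113 0.1791 0.0463; 0.0040 0.0463 0.3252]
step 2: x^-=[-0.5304, 0.7769, 1.7768]  P^-=[0.2815 0.0234 -0.0153; 0.0234 0.3738 0.1293; -0.0153 0.1293 0.5268]  S=[0.4855 -0.0462 -0.0607; -0.0462 0.5719 0.0743; -0.0607 0.0743 1.0792]  K=[0.5843 0.0866 0.0194; -0.0015 0.5844 0.1455; -0.0445 -0.0464 0.5114]  nu=[-0.2998, 1.1987, -4.9391]  x^+=[-0.6977, 0.7594, -0.7916]  P^+=[0.1169 0.0110 0.0023; 0.0110 0.1429 0.0411; 0.0023 0.0411 0.2433]
step 3: x^-=[-0.5984, 0.5255, -0.6831]  P^-=[0.2653 0.0250 -0.0126; 0.0250 0.3302 0.1065; -0.0126 0.1065 0.4632]  S=[0.4673 -0.0390 -0.0511; -0.0390 0.5352 0.0582; -0.0511 0.0582 1.0055]  K=[0.5697 0.0864 0.0188; 0.0022 0.5580 0.1364; -0.0421 -0.0466 0.4813]  nu=[-2.8833, 2.4682, 4.3592]  x^+=[-1.9456, 2.4909, 1.4211]  P^+=[0.1140 0.0111 0.0021; 0.0111 0.1361 0.0380; 0.0021 0.0380 0.2290]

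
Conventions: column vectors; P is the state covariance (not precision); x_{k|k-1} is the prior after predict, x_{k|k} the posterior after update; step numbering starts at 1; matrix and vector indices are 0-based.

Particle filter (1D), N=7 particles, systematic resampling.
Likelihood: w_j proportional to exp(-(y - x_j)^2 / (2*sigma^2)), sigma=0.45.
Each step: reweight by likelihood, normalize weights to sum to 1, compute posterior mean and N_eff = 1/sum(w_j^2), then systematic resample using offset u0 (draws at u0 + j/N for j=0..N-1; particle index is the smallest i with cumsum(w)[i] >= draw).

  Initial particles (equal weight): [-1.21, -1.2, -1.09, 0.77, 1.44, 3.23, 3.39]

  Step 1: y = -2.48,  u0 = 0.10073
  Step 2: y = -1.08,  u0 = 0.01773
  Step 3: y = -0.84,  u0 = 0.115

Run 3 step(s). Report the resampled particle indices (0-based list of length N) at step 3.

step 1: w=[0.4178, 0.3923, 0.1900, 0.0000, 0.0000, 0.0000, 0.0000]  mean=-1.1833  Neff=2.7435  idx=[0, 0, 0, 1, 1, 2, 2]
step 2: w=[0.1409, 0.1409, 0.1409, 0.1418, 0.1418, 0.1469, 0.1469]  mean=-1.1719  Neff=6.9977  idx=[0, 1, 2, 3, 4, 5, 6]
step 3: w=[0.1344, 0.1344, 0.1344, 0.1369, 0.1369, 0.1615, 0.1615]  mean=-1.1685  Neff=6.9522  idx=[0, 1, 2, 4, 5, 5, 6]

resampled_idx = [0, 1, 2, 4, 5, 5, 6]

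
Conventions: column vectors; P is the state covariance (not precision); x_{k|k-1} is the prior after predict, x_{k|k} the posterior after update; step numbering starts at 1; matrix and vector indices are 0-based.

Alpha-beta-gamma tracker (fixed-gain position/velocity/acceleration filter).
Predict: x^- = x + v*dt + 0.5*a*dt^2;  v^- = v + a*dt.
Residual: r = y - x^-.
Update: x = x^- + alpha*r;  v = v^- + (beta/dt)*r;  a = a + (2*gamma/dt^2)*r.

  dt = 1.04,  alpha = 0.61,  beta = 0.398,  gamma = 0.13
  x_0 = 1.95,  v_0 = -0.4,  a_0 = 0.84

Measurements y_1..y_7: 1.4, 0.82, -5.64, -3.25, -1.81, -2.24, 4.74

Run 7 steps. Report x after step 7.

step 1: x_pred=1.9883  r=-0.5883  x^+=1.6294  v^+=0.2485  a^+=0.6986
step 2: x_pred=2.2656  r=-1.4456  x^+=1.3838  v^+=0.4218  a^+=0.3511
step 3: x_pred=2.0123  r=-7.6523  x^+=-2.6556  v^+=-2.1416  a^+=-1.4884
step 4: x_pred=-5.6878  r=2.4378  x^+=-4.2007  v^+=-2.7566  a^+=-0.9024
step 5: x_pred=-7.5556  r=5.7456  x^+=-4.0508  v^+=-1.4963  a^+=0.4788
step 6: x_pred=-5.3481  r=3.1081  x^+=-3.4521  v^+=0.1910  a^+=1.2259
step 7: x_pred=-2.5905  r=7.3305  x^+=1.8811  v^+=4.2713  a^+=2.9880

x_post = 1.8811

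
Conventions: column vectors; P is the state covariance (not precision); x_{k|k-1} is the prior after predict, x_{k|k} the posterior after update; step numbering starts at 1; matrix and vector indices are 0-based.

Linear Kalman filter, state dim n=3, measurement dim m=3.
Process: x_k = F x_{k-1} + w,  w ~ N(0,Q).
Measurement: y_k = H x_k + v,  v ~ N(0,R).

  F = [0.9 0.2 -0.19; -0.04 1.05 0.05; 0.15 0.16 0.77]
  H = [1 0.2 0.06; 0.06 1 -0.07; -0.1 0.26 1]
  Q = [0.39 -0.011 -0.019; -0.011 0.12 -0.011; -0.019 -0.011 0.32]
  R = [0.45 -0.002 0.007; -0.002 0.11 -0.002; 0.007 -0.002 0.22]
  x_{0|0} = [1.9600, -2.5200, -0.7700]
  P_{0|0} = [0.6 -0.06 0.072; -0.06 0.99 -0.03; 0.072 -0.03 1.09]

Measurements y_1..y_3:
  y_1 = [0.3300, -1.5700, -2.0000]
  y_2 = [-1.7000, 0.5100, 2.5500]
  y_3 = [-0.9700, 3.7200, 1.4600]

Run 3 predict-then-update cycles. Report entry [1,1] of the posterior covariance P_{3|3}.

step 1: x^-=[1.4063, -2.7629, -0.7021]  P^-=[0.9110 0.1182 -0.0321; 0.1182 1.2168 0.1584; -0.0321 0.1584 1.0115]  S=[1.4605 0.4208 0.0705; 0.4208 1.3273 0.3815; 0.0705 0.3815 1.4055]  K=[0.6578 -0.0523 -0.0846; -0.0068 0.8906 0.0880; 0.0553 -0.1823 0.7980]  nu=[-0.4816, 1.0594, -0.4389]  x^+=[1.0712, -1.8548, -1.2721]  P^+=[0.2988 -0.0233 0.0220; -0.0233 0.0985 -0.0104; 0.0220 -0.0104 0.1812]
step 2: x^-=[0.8349, -2.0540, -1.1156]  P^-=[0.6274 -0.0215 0.0073; -0.0215 0.2303 -0.0018; 0.0073 -0.0018 0.4381]  S=[1.0804 0.0575 -0.0158; 0.0575 0.3423 0.0240; -0.0158 0.0240 0.6787]  K=[0.5785 -0.0463 -0.0749; -0.0119 0.6668 0.0649; 0.0481 -0.1472 0.6501]  nu=[-2.0571, 2.4358, 4.2831]  x^+=[-0.7886, -0.1273, 1.2114]  P^+=[0.2628 -0.0205 0.0193; -0.0205 0.0739 -0.0084; 0.0193 -0.0084 0.1478]
step 3: x^-=[-0.9653, -0.0415, 0.7941]  P^-=[0.5978 -0.0230 0.0054; -0.0230 0.2030 -0.0049; 0.0054 -0.0049 0.4168]  S=[1.0488 0.0489 -0.0184; 0.0489 0.3151 0.0155; -0.0184 0.0155 0.6541]  K=[0.5667 -0.0445 -0.0752; -0.0122 0.6399 0.0612; 0.0461 -0.1457 0.6392]  nu=[-0.0440, 3.8750, 0.5802]  x^+=[-1.2063, 2.4741, 0.5983]  P^+=[0.2575 -0.0200 0.0185; -0.0200 0.0709 -0.0083; 0.0185 -0.0083 0.1453]

P_post[1,1] = 0.0709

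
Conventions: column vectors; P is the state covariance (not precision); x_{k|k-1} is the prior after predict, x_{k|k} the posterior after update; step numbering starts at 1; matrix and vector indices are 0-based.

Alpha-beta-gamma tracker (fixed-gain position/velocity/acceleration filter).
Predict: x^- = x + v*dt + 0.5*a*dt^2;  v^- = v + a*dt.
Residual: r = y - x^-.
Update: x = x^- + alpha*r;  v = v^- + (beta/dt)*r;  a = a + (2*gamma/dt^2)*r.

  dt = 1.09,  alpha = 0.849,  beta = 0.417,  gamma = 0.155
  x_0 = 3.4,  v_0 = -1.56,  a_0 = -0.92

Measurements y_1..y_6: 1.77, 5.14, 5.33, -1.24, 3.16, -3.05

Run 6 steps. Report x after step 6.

step 1: x_pred=1.1531  r=0.6169  x^+=1.6768  v^+=-2.3268  a^+=-0.7590
step 2: x_pred=-1.3103  r=6.4503  x^+=4.1660  v^+=-0.6865  a^+=0.9240
step 3: x_pred=3.9667  r=1.3633  x^+=5.1241  v^+=0.8422  a^+=1.2797
step 4: x_pred=6.8024  r=-8.0424  x^+=-0.0256  v^+=-0.8397  a^+=-0.8187
step 5: x_pred=-1.4272  r=4.5872  x^+=2.4673  v^+=0.0229  a^+=0.3782
step 6: x_pred=2.7169  r=-5.7669  x^+=-2.1792  v^+=-1.7712  a^+=-1.1265

x_post = -2.1792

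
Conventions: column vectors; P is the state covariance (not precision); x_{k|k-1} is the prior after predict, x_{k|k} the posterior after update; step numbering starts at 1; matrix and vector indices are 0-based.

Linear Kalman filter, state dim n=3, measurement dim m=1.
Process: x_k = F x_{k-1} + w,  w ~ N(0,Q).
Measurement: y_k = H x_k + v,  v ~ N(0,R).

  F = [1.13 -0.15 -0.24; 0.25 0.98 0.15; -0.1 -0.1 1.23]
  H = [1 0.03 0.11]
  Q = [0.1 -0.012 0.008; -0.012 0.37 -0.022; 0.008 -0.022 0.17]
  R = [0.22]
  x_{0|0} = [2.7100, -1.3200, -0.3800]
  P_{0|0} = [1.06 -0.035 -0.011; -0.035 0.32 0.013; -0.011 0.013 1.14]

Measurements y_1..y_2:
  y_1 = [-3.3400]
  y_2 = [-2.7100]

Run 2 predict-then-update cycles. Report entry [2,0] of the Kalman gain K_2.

K[2,0] = -0.8343

step 1: x^-=[3.3515, -0.6731, -0.6064]  P^-=[1.5451 0.1574 -0.4577; 0.1574 0.7551 0.1470; -0.4577 0.1470 1.9073]  S=[1.6986]  K=[0.8828; 0.1155; -0.1434]  nu=[-6.6046]  x^+=[-2.4790, -1.4359, 0.3404]  P^+=[0.2214 -0.0158 -0.2428; -0.0158 0.7324 0.1752; -0.2428 0.1752 1.8724]
step 2: x^-=[-2.6675, -1.9759, 0.8102]  P^-=[0.6567 -0.2132 -0.9286; -0.2132 1.1549 0.3856; -0.9286 0.3856 3.0286]  S=[0.6998]  K=[0.7832; -0.1945; -0.8343]  nu=[-0.0723]  x^+=[-2.7242, -1.9618, 0.8705]  P^+=[0.2273 -0.1066 -0.4713; -0.1066 1.1284 0.2720; -0.4713 0.2720 2.5415]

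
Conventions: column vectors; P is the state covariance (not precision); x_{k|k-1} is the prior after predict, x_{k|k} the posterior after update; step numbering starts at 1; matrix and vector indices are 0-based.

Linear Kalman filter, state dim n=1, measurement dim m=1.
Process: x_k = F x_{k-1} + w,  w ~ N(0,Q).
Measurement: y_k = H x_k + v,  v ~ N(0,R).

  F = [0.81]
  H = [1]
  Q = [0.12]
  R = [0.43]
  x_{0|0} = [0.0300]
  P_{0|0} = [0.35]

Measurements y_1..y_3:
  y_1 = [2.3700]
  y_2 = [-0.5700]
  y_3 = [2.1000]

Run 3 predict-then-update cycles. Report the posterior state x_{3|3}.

step 1: x^-=[0.0243]  P^-=[0.3496]  S=[0.7796]  K=[0.4485]  nu=[2.3457]  x^+=[1.0763]  P^+=[0.1928]
step 2: x^-=[0.8718]  P^-=[0.2465]  S=[0.6765]  K=[0.3644]  nu=[-1.4418]  x^+=[0.3464]  P^+=[0.1567]
step 3: x^-=[0.2806]  P^-=[0.2228]  S=[0.6528]  K=[0.3413]  nu=[1.8194]  x^+=[0.9016]  P^+=[0.1468]

x_post = [0.9016]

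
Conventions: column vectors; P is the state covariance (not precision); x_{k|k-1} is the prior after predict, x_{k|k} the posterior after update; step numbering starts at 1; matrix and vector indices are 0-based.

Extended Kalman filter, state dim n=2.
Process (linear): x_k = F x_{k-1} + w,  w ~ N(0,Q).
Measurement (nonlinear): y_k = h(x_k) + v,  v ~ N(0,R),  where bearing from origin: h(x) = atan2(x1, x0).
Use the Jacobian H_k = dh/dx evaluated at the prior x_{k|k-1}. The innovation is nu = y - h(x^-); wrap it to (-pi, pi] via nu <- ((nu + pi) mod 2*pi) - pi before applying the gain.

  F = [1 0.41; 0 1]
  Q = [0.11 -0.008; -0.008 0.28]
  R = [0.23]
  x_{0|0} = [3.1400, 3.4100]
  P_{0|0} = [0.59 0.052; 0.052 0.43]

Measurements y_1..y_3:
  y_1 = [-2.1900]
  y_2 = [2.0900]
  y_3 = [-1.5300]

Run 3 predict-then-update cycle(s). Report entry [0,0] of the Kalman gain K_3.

step 1: x^-=[4.5381, 3.4100]  P^-=[0.8149 0.2203; 0.2203 0.7100]  H_jac=[-0.1058 0.1408]  S=[0.2466]  K=[-0.2239; 0.3109]  nu=[-2.8344]  x^+=[5.1726, 2.5288]  P^+=[0.8026 0.2375; 0.2375 0.6862]
step 2: x^-=[6.2094, 2.5288]  P^-=[1.2226 0.5108; 0.5108 0.9662]  H_jac=[-0.0563 0.1381]  S=[0.2444]  K=[0.0073; 0.4286]  nu=[1.7033]  x^+=[6.2218, 3.2587]  P^+=[1.2226 0.5100; 0.5100 0.9213]
step 3: x^-=[7.5579, 3.2587]  P^-=[1.9057 0.8798; 0.8798 1.2013]  H_jac=[-0.0481 0.1116]  S=[0.2399]  K=[0.0270; 0.3822]  nu=[-1.9371]  x^+=[7.5056, 2.5183]  P^+=[1.9055 0.8773; 0.8773 1.1662]

K[0,0] = 0.0270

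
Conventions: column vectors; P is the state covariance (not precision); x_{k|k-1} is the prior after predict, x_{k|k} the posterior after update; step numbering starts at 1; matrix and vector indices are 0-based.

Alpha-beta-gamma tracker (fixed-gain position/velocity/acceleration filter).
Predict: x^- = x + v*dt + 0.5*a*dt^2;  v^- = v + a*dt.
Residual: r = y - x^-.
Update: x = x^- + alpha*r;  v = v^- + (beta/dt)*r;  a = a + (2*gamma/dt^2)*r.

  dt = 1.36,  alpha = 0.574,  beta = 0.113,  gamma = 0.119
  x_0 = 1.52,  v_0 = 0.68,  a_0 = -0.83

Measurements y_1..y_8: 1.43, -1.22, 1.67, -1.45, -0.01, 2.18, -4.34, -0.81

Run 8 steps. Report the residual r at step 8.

resid = -2.2307

step 1: x_pred=1.6772  r=-0.2472  x^+=1.5353  v^+=-0.4693  a^+=-0.8618
step 2: x_pred=0.1000  r=-1.3200  x^+=-0.6577  v^+=-1.7511  a^+=-1.0317
step 3: x_pred=-3.9932  r=5.6632  x^+=-0.7425  v^+=-2.6836  a^+=-0.3029
step 4: x_pred=-4.6724  r=3.2224  x^+=-2.8227  v^+=-2.8279  a^+=0.1117
step 5: x_pred=-6.5653  r=6.5553  x^+=-2.8026  v^+=-2.1313  a^+=0.9552
step 6: x_pred=-4.8177  r=6.9977  x^+=-0.8010  v^+=-0.2507  a^+=1.8557
step 7: x_pred=0.5741  r=-4.9141  x^+=-2.2466  v^+=1.8647  a^+=1.2233
step 8: x_pred=1.4207  r=-2.2307  x^+=0.1403  v^+=3.3430  a^+=0.9363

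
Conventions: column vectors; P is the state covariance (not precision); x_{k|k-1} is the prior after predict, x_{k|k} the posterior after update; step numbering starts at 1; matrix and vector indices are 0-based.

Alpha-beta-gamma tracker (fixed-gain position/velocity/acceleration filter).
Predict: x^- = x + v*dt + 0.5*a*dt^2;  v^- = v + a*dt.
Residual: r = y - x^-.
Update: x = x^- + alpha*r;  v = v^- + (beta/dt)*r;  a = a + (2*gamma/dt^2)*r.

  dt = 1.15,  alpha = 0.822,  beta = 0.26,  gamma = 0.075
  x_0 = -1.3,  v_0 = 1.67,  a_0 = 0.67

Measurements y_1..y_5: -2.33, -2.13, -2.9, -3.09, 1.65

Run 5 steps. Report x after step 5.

x_post = 0.8132

step 1: x_pred=1.0635  r=-3.3935  x^+=-1.7260  v^+=1.6733  a^+=0.2851
step 2: x_pred=0.3868  r=-2.5168  x^+=-1.6820  v^+=1.4321  a^+=-0.0004
step 3: x_pred=-0.0353  r=-2.8647  x^+=-2.3901  v^+=0.7840  a^+=-0.3253
step 4: x_pred=-1.7035  r=-1.3865  x^+=-2.8432  v^+=0.0965  a^+=-0.4825
step 5: x_pred=-3.0513  r=4.7013  x^+=0.8132  v^+=0.6045  a^+=0.0507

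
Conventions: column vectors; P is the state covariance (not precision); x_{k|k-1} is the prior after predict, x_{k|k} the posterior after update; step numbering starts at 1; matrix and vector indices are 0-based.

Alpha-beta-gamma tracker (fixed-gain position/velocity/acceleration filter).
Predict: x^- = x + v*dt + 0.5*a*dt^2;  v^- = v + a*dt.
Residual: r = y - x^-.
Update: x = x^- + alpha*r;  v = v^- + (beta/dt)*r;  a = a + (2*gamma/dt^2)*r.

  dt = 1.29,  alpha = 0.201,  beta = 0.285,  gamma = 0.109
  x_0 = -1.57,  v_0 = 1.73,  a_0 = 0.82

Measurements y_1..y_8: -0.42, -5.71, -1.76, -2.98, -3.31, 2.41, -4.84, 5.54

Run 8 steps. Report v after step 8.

v_post = 6.0275

step 1: x_pred=1.3440  r=-1.7640  x^+=0.9894  v^+=2.3981  a^+=0.5889
step 2: x_pred=4.5730  r=-10.2830  x^+=2.5061  v^+=0.8860  a^+=-0.7582
step 3: x_pred=3.0181  r=-4.7781  x^+=2.0577  v^+=-1.1477  a^+=-1.3841
step 4: x_pred=-0.5745  r=-2.4055  x^+=-1.0580  v^+=-3.4647  a^+=-1.6992
step 5: x_pred=-6.9413  r=3.6313  x^+=-6.2114  v^+=-4.8544  a^+=-1.2235
step 6: x_pred=-13.4917  r=15.9017  x^+=-10.2954  v^+=-2.9197  a^+=0.8596
step 7: x_pred=-13.3466  r=8.5066  x^+=-11.6367  v^+=0.0686  a^+=1.9740
step 8: x_pred=-9.9058  r=15.4458  x^+=-6.8012  v^+=6.0275  a^+=3.9974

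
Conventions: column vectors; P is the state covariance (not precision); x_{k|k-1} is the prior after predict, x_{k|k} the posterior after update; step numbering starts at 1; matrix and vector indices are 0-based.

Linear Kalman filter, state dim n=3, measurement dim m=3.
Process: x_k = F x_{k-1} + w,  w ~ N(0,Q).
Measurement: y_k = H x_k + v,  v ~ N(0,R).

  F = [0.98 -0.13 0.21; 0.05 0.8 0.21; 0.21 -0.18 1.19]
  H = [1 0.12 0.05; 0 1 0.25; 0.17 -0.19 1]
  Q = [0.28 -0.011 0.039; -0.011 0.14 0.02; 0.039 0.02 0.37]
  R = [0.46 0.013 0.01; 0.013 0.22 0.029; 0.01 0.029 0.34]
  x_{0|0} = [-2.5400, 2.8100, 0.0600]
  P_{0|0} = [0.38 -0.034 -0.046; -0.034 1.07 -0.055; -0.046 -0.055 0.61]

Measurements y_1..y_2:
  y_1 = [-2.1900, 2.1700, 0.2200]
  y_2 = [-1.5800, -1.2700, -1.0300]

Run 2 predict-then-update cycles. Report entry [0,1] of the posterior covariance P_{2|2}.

P_post[0,1] = -0.0050

step 1: x^-=[-2.8419, 2.1336, -0.9678]  P^-=[0.6827 -0.1209 0.2565; -0.1209 0.8305 -0.0381; 0.2565 -0.0381 1.2884]  S=[1.1540 0.0690 0.4465; 0.0690 1.1120 0.1474; 0.4465 0.1474 1.7876]  K=[0.5615 -0.0977 0.0891; 0.0062 0.7625 -0.1855; -0.0223 0.1585 0.7417]  nu=[0.4443, 0.2783, 2.0763]  x^+=[-2.4347, 1.9635, 0.6064]  P^+=[0.2595 -0.0084 -0.0127; -0.0084 0.1645 -0.0082; -0.0127 -0.0082 0.2571]
step 2: x^-=[-2.5139, 1.5764, -0.1431]  P^-=[0.5408 -0.0145 0.1485; -0.0145 0.2536 0.0531; 0.1485 0.0531 0.7487]  S=[1.0183 0.0797 0.2917; 0.0797 0.5469 0.2225; 0.2917 0.2225 1.1447]  K=[0.5150 -0.0724 0.0953; 0.0061 0.5285 -0.1021; -0.0069 0.1827 0.6335]  nu=[0.7519, -2.8106, -0.1600]  x^+=[-1.9384, 0.1118, -0.7632]  P^+=[0.2378 -0.0050 -0.0059; -0.0050 0.1127 0.0029; -0.0059 0.0029 0.2222]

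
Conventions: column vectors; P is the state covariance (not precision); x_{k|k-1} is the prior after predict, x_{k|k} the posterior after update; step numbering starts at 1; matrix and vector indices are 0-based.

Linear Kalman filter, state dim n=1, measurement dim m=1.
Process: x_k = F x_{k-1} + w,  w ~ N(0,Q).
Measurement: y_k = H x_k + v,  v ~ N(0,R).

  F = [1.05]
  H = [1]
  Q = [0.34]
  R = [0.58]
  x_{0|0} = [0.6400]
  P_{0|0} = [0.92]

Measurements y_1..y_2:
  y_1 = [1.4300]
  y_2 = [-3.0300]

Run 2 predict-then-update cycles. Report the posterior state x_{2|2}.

step 1: x^-=[0.6720]  P^-=[1.3543]  S=[1.9343]  K=[0.7001]  nu=[0.7580]  x^+=[1.2027]  P^+=[0.4061]
step 2: x^-=[1.2628]  P^-=[0.7877]  S=[1.3677]  K=[0.5759]  nu=[-4.2928]  x^+=[-1.2095]  P^+=[0.3340]

x_post = [-1.2095]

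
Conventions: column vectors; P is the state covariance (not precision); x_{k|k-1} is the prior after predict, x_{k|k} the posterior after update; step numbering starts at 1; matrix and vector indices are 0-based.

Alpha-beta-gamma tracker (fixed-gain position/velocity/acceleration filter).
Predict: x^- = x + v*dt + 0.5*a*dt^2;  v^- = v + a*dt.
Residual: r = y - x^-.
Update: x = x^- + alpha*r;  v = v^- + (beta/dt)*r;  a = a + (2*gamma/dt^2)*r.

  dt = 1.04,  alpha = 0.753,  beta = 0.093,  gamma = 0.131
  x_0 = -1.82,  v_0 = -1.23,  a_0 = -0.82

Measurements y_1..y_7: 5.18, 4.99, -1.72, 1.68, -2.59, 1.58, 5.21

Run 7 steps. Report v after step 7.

v_post = -0.5167

step 1: x_pred=-3.5427  r=8.7227  x^+=3.0255  v^+=-1.3028  a^+=1.2929
step 2: x_pred=2.3698  r=2.6202  x^+=4.3428  v^+=0.2762  a^+=1.9276
step 3: x_pred=5.6725  r=-7.3925  x^+=0.1059  v^+=1.6198  a^+=0.1369
step 4: x_pred=1.8646  r=-0.1846  x^+=1.7256  v^+=1.7457  a^+=0.0922
step 5: x_pred=3.5910  r=-6.1810  x^+=-1.0633  v^+=1.2889  a^+=-1.4050
step 6: x_pred=-0.4827  r=2.0627  x^+=1.0705  v^+=0.0121  a^+=-0.9054
step 7: x_pred=0.5934  r=4.6166  x^+=4.0697  v^+=-0.5167  a^+=0.2129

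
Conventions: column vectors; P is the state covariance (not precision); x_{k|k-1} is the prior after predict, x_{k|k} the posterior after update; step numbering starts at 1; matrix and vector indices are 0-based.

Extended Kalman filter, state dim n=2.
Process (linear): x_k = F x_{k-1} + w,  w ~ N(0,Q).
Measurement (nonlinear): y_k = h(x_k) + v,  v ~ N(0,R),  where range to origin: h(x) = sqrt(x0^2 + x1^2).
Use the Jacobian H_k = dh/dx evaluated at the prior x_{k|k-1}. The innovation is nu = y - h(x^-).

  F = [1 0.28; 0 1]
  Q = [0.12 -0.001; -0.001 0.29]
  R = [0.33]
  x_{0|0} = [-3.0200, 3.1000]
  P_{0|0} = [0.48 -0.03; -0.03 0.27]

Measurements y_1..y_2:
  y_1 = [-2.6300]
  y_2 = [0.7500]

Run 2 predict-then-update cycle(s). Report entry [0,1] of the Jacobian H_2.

step 1: x^-=[-2.1520, 3.1000]  P^-=[0.6044 0.0446; 0.0446 0.5600]  H_jac=[-0.5703 0.8215]  S=[0.8626]  K=[-0.3571; 0.5038]  nu=[-6.4037]  x^+=[0.1345, -0.1261]  P^+=[0.4944 0.1998; 0.1998 0.3411]
step 2: x^-=[0.0991, -0.1261]  P^-=[0.7530 0.2943; 0.2943 0.6311]  H_jac=[0.6180 -0.7861]  S=[0.7217]  K=[0.3243; -0.4354]  nu=[0.5896]  x^+=[0.2904, -0.3828]  P^+=[0.6771 0.3962; 0.3962 0.4942]

H_jac[0,1] = -0.7861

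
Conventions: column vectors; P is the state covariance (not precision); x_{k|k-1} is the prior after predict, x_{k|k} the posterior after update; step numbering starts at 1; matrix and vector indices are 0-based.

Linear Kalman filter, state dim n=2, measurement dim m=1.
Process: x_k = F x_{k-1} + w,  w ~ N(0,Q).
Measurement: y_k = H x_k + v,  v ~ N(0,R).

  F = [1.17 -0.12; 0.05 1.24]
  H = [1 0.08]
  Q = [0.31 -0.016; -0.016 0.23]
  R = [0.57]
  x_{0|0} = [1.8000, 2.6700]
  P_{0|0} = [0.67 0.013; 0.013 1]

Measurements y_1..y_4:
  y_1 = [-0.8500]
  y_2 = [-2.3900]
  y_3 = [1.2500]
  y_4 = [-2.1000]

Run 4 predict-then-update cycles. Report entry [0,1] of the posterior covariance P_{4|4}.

step 1: x^-=[1.7856, 3.4008]  P^-=[1.2379 -0.1068; -0.1068 1.7709]  S=[1.8022]  K=[0.6822; 0.0193]  nu=[-2.9077]  x^+=[-0.1979, 3.3446]  P^+=[0.3993 -0.1306; -0.1306 1.7702]
step 2: x^-=[-0.6329, 4.1374]  P^-=[0.9187 -0.4447; -0.4447 2.9367]  S=[1.4364]  K=[0.6149; -0.1461]  nu=[-2.0881]  x^+=[-1.9168, 4.4424]  P^+=[0.3757 -0.3157; -0.3157 2.9060]
step 3: x^-=[-2.7757, 5.4127]  P^-=[0.9548 -0.8826; -0.8826 4.6601]  S=[1.4134]  K=[0.6256; -0.3607]  nu=[3.5927]  x^+=[-0.5282, 4.1169]  P^+=[0.4017 -0.5637; -0.5637 4.4762]
step 4: x^-=[-1.1120, 5.0785]  P^-=[1.0826 -1.4730; -1.4730 7.0438]  S=[1.4620]  K=[0.6599; -0.6221]  nu=[-1.3943]  x^+=[-2.0321, 5.9459]  P^+=[0.4460 -0.8728; -0.8728 6.4780]

P_post[0,1] = -0.8728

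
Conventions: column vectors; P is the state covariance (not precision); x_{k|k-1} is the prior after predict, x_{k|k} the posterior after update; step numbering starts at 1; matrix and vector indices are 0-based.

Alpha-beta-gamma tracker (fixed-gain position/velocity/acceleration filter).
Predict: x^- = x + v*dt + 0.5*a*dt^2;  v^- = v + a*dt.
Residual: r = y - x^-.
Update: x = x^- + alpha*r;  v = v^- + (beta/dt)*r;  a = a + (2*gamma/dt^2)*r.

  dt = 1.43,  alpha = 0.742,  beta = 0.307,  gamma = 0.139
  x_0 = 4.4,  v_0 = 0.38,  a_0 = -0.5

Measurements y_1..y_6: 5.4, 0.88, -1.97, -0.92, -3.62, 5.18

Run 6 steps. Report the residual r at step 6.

step 1: x_pred=4.4322  r=0.9678  x^+=5.1503  v^+=-0.1272  a^+=-0.3684
step 2: x_pred=4.5917  r=-3.7117  x^+=1.8376  v^+=-1.4509  a^+=-0.8730
step 3: x_pred=-1.1298  r=-0.8402  x^+=-1.7532  v^+=-2.8797  a^+=-0.9872
step 4: x_pred=-6.8806  r=5.9606  x^+=-2.4578  v^+=-3.0118  a^+=-0.1769
step 5: x_pred=-6.9456  r=3.3256  x^+=-4.4780  v^+=-2.5508  a^+=0.2752
step 6: x_pred=-7.8443  r=13.0243  x^+=1.8197  v^+=0.6388  a^+=2.0458

resid = 13.0243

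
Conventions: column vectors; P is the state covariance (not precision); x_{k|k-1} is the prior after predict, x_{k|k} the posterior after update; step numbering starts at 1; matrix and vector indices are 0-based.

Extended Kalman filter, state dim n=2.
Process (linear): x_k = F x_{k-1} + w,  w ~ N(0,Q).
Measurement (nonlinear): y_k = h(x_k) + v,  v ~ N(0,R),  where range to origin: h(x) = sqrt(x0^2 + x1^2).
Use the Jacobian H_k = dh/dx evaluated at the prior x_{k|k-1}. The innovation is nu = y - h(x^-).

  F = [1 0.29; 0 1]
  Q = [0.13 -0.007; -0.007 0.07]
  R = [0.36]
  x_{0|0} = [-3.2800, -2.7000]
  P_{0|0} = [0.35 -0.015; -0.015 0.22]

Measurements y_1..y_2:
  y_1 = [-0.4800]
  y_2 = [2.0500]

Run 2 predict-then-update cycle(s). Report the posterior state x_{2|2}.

step 1: x^-=[-4.0630, -2.7000]  P^-=[0.4898 0.0418; 0.0418 0.2900]  H_jac=[-0.8329 -0.5535]  S=[0.8271]  K=[-0.5212; -0.2361]  nu=[-5.3583]  x^+=[-1.2704, -1.4347]  P^+=[0.2651 -0.0600; -0.0600 0.2439]
step 2: x^-=[-1.6865, -1.4347]  P^-=[0.3809 0.0037; 0.0037 0.3139]  H_jac=[-0.7617 -0.6480]  S=[0.7164]  K=[-0.4083; -0.2879]  nu=[-0.1642]  x^+=[-1.6194, -1.3874]  P^+=[0.2614 -0.0805; -0.0805 0.2545]

x_post = [-1.6194, -1.3874]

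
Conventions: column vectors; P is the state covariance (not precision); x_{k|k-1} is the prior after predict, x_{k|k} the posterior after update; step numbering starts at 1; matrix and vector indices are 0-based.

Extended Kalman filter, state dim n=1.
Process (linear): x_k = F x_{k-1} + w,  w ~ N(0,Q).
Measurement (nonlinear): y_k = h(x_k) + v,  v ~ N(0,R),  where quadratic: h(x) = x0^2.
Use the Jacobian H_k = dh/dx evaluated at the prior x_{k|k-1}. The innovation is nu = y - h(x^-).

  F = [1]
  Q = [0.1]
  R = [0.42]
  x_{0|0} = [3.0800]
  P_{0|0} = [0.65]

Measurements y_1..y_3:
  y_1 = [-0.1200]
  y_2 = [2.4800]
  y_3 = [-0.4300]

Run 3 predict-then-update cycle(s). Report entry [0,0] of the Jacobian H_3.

H_jac[0,0] = 3.1321

step 1: x^-=[3.0800]  P^-=[0.7500]  H_jac=[6.1600]  S=[28.8792]  K=[0.1600]  nu=[-9.6064]  x^+=[1.5432]  P^+=[0.0109]
step 2: x^-=[1.5432]  P^-=[0.1109]  H_jac=[3.0864]  S=[1.4765]  K=[0.2318]  nu=[0.0985]  x^+=[1.5660]  P^+=[0.0315]
step 3: x^-=[1.5660]  P^-=[0.1315]  H_jac=[3.1321]  S=[1.7105]  K=[0.2409]  nu=[-2.8825]  x^+=[0.8717]  P^+=[0.0323]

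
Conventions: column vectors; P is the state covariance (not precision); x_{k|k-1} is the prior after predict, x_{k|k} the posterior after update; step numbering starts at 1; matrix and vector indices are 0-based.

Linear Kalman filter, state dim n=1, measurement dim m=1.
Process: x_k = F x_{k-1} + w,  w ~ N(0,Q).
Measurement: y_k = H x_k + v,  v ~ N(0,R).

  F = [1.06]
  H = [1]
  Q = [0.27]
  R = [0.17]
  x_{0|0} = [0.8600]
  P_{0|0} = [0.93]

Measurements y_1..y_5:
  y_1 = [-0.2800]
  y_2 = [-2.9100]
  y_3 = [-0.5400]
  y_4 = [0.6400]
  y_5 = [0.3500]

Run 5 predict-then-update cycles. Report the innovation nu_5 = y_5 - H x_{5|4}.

step 1: x^-=[0.9116]  P^-=[1.3149]  S=[1.4849]  K=[0.8855]  nu=[-1.1916]  x^+=[-0.1436]  P^+=[0.1505]
step 2: x^-=[-0.1522]  P^-=[0.4391]  S=[0.6091]  K=[0.7209]  nu=[-2.7578]  x^+=[-2.1404]  P^+=[0.1226]
step 3: x^-=[-2.2688]  P^-=[0.4077]  S=[0.5777]  K=[0.7057]  nu=[1.7288]  x^+=[-1.0487]  P^+=[0.1200]
step 4: x^-=[-1.1116]  P^-=[0.4048]  S=[0.5748]  K=[0.7042]  nu=[1.7516]  x^+=[0.1219]  P^+=[0.1197]
step 5: x^-=[0.1293]  P^-=[0.4045]  S=[0.5745]  K=[0.7041]  nu=[0.2207]  x^+=[0.2847]  P^+=[0.1197]

innov = [0.2207]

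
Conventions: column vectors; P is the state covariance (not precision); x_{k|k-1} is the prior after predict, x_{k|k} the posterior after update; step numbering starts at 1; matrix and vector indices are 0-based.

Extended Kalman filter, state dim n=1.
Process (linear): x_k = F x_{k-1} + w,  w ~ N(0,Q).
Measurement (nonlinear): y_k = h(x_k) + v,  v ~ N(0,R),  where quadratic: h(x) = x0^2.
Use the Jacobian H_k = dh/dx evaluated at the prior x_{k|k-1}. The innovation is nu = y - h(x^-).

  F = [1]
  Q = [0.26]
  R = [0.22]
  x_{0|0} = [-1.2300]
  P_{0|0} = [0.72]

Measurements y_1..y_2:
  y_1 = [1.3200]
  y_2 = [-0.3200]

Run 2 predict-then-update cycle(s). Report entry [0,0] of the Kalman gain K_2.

step 1: x^-=[-1.2300]  P^-=[0.9800]  H_jac=[-2.4600]  S=[6.1506]  K=[-0.3920]  nu=[-0.1929]  x^+=[-1.1544]  P^+=[0.0351]
step 2: x^-=[-1.1544]  P^-=[0.2951]  H_jac=[-2.3088]  S=[1.7928]  K=[-0.3800]  nu=[-1.6526]  x^+=[-0.5264]  P^+=[0.0362]

K[0,0] = -0.3800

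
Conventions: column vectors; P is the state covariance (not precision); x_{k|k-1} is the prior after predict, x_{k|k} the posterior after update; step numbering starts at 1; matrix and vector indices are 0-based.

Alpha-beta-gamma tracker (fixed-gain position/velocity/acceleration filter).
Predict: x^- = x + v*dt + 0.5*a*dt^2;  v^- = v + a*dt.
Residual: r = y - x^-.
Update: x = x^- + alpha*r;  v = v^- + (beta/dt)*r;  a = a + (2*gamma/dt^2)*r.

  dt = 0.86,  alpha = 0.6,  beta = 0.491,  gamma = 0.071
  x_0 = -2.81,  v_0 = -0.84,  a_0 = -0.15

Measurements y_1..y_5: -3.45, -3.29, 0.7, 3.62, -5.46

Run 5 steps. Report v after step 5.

step 1: x_pred=-3.5879  r=0.1379  x^+=-3.5051  v^+=-0.8903  a^+=-0.1235
step 2: x_pred=-4.3165  r=1.0265  x^+=-3.7006  v^+=-0.4105  a^+=0.0735
step 3: x_pred=-4.0264  r=4.7264  x^+=-1.1906  v^+=2.3512  a^+=0.9810
step 4: x_pred=1.1943  r=2.4257  x^+=2.6497  v^+=4.5798  a^+=1.4467
step 5: x_pred=7.1233  r=-12.5833  x^+=-0.4267  v^+=-1.3602  a^+=-0.9692

v_post = -1.3602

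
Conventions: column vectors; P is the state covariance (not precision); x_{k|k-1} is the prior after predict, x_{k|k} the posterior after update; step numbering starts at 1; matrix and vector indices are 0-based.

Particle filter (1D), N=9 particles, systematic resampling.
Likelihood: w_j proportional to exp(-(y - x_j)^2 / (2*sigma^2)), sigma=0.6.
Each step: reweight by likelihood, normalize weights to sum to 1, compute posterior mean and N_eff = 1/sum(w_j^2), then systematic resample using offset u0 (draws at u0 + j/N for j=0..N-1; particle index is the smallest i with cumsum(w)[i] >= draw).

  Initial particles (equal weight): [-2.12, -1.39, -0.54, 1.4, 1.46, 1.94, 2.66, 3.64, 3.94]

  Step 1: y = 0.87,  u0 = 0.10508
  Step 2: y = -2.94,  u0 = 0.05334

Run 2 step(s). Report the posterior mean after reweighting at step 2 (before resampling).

step 1: w=[0.0000, 0.0005, 0.0402, 0.4303, 0.3920, 0.1296, 0.0074, 0.0000, 0.0000]  mean=1.4235  Neff=2.7992  idx=[3, 3, 3, 3, 4, 4, 4, 5, 6]
step 2: w=[0.1835, 0.1835, 0.1835, 0.1835, 0.0886, 0.0886, 0.0886, 0.0002, 0.0000]  mean=1.4160  Neff=6.3190  idx=[0, 0, 1, 2, 2, 3, 3, 5, 6]

post_mean = 1.4160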